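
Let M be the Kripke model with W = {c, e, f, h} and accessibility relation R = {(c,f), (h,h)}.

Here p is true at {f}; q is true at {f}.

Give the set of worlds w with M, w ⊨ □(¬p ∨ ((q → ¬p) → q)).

c: successors {f}; ¬p ∨ ((q → ¬p) → q) there: f:T. ✓
e: no successors, so □(¬p ∨ ((q → ¬p) → q)) holds vacuously. ✓
f: no successors, so □(¬p ∨ ((q → ¬p) → q)) holds vacuously. ✓
h: successors {h}; ¬p ∨ ((q → ¬p) → q) there: h:T. ✓

{c, e, f, h}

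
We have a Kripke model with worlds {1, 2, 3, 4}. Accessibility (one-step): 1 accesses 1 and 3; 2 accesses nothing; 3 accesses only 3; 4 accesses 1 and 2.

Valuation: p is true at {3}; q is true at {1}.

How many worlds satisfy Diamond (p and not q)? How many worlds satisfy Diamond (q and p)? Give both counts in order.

2 and 0

For Diamond (p and not q):
1: successors {1, 3}; p and not q there: 1:F, 3:T. ✓
2: no successors, so Diamond (p and not q) fails. ✗
3: successors {3}; p and not q there: 3:T. ✓
4: successors {1, 2}; p and not q there: 1:F, 2:F. ✗
— 2 worlds.
For Diamond (q and p):
1: successors {1, 3}; q and p there: 1:F, 3:F. ✗
2: no successors, so Diamond (q and p) fails. ✗
3: successors {3}; q and p there: 3:F. ✗
4: successors {1, 2}; q and p there: 1:F, 2:F. ✗
— 0 worlds.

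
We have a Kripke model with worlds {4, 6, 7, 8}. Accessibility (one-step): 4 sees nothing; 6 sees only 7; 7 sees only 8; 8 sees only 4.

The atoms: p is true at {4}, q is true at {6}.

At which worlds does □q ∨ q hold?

{4, 6}

4: □q is T, q is F. ✓
6: □q is F, q is T. ✓
7: □q is F, q is F. ✗
8: □q is F, q is F. ✗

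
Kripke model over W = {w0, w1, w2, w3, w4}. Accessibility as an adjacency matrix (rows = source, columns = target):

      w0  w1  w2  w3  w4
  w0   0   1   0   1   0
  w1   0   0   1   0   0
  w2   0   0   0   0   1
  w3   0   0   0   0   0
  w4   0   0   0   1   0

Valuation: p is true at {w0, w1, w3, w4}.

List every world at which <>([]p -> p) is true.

w0: successors {w1, w3}; []p -> p there: w1:T, w3:T. ✓
w1: successors {w2}; []p -> p there: w2:F. ✗
w2: successors {w4}; []p -> p there: w4:T. ✓
w3: no successors, so <>([]p -> p) fails. ✗
w4: successors {w3}; []p -> p there: w3:T. ✓

{w0, w2, w4}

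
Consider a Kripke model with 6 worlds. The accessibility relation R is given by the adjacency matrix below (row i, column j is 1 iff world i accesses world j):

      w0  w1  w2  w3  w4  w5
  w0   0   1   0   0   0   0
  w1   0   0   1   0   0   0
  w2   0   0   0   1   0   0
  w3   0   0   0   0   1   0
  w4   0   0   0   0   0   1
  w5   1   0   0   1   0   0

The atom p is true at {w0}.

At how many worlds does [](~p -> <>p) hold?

1

w0: successors {w1}; ~p -> <>p there: w1:F. ✗
w1: successors {w2}; ~p -> <>p there: w2:F. ✗
w2: successors {w3}; ~p -> <>p there: w3:F. ✗
w3: successors {w4}; ~p -> <>p there: w4:F. ✗
w4: successors {w5}; ~p -> <>p there: w5:T. ✓
w5: successors {w0, w3}; ~p -> <>p there: w0:T, w3:F. ✗
Satisfying worlds: {w4}.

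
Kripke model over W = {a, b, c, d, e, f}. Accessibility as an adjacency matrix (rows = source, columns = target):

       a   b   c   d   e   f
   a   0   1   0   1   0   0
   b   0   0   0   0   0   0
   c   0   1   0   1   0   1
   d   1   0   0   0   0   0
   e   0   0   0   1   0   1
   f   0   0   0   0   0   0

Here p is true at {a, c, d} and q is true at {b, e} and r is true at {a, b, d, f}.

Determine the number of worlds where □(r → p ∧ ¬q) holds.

a: successors {b, d}; r → p ∧ ¬q there: b:F, d:T. ✗
b: no successors, so □(r → p ∧ ¬q) holds vacuously. ✓
c: successors {b, d, f}; r → p ∧ ¬q there: b:F, d:T, f:F. ✗
d: successors {a}; r → p ∧ ¬q there: a:T. ✓
e: successors {d, f}; r → p ∧ ¬q there: d:T, f:F. ✗
f: no successors, so □(r → p ∧ ¬q) holds vacuously. ✓
Satisfying worlds: {b, d, f}.

3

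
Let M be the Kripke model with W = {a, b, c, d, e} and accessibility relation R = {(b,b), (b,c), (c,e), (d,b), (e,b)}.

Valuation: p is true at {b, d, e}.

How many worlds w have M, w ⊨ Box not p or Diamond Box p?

a: Box not p is T, Diamond Box p is F. ✓
b: Box not p is F, Diamond Box p is T. ✓
c: Box not p is F, Diamond Box p is T. ✓
d: Box not p is F, Diamond Box p is F. ✗
e: Box not p is F, Diamond Box p is F. ✗
Satisfying worlds: {a, b, c}.

3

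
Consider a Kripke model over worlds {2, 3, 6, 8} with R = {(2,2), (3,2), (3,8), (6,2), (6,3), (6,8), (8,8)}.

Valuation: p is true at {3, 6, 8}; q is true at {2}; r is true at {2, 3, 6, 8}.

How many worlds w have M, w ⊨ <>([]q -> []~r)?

2: successors {2}; []q -> []~r there: 2:F. ✗
3: successors {2, 8}; []q -> []~r there: 2:F, 8:T. ✓
6: successors {2, 3, 8}; []q -> []~r there: 2:F, 3:T, 8:T. ✓
8: successors {8}; []q -> []~r there: 8:T. ✓
Satisfying worlds: {3, 6, 8}.

3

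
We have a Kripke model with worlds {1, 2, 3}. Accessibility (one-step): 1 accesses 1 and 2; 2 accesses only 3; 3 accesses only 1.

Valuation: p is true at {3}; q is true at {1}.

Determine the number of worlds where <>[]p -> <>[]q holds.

2

1: <>[]p is T, <>[]q is F. ✗
2: <>[]p is F, <>[]q is T. ✓
3: <>[]p is F, <>[]q is F. ✓
Satisfying worlds: {2, 3}.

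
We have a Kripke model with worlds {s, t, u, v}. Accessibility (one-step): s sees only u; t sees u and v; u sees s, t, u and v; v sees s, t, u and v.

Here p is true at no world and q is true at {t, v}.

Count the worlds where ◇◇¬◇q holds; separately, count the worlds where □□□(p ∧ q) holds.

For ◇◇¬◇q:
s: successors {u}; ◇¬◇q there: u:T. ✓
t: successors {u, v}; ◇¬◇q there: u:T, v:T. ✓
u: successors {s, t, u, v}; ◇¬◇q there: s:F, t:F, u:T, v:T. ✓
v: successors {s, t, u, v}; ◇¬◇q there: s:F, t:F, u:T, v:T. ✓
— 4 worlds.
For □□□(p ∧ q):
s: successors {u}; □□(p ∧ q) there: u:F. ✗
t: successors {u, v}; □□(p ∧ q) there: u:F, v:F. ✗
u: successors {s, t, u, v}; □□(p ∧ q) there: s:F, t:F, u:F, v:F. ✗
v: successors {s, t, u, v}; □□(p ∧ q) there: s:F, t:F, u:F, v:F. ✗
— 0 worlds.

4 and 0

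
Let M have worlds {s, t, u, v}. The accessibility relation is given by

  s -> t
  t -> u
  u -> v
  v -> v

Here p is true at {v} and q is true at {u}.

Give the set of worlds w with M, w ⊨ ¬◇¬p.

{u, v}

s: ◇¬p is T. ✗
t: ◇¬p is T. ✗
u: ◇¬p is F. ✓
v: ◇¬p is F. ✓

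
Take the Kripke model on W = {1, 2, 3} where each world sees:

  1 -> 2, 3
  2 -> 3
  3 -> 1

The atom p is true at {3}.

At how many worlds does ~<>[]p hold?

2

1: <>[]p is T. ✗
2: <>[]p is F. ✓
3: <>[]p is F. ✓
Satisfying worlds: {2, 3}.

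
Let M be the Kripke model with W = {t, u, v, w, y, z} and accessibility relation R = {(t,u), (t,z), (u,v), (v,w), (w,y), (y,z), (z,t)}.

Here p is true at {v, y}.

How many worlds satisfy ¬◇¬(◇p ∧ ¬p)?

t: ◇¬(◇p ∧ ¬p) is T. ✗
u: ◇¬(◇p ∧ ¬p) is T. ✗
v: ◇¬(◇p ∧ ¬p) is F. ✓
w: ◇¬(◇p ∧ ¬p) is T. ✗
y: ◇¬(◇p ∧ ¬p) is T. ✗
z: ◇¬(◇p ∧ ¬p) is T. ✗
Satisfying worlds: {v}.

1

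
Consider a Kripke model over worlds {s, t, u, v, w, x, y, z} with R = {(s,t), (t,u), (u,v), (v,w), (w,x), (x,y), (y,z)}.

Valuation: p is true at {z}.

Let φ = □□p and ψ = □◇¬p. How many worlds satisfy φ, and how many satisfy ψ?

3 and 6

For □□p:
s: successors {t}; □p there: t:F. ✗
t: successors {u}; □p there: u:F. ✗
u: successors {v}; □p there: v:F. ✗
v: successors {w}; □p there: w:F. ✗
w: successors {x}; □p there: x:F. ✗
x: successors {y}; □p there: y:T. ✓
y: successors {z}; □p there: z:T. ✓
z: no successors, so □□p holds vacuously. ✓
— 3 worlds.
For □◇¬p:
s: successors {t}; ◇¬p there: t:T. ✓
t: successors {u}; ◇¬p there: u:T. ✓
u: successors {v}; ◇¬p there: v:T. ✓
v: successors {w}; ◇¬p there: w:T. ✓
w: successors {x}; ◇¬p there: x:T. ✓
x: successors {y}; ◇¬p there: y:F. ✗
y: successors {z}; ◇¬p there: z:F. ✗
z: no successors, so □◇¬p holds vacuously. ✓
— 6 worlds.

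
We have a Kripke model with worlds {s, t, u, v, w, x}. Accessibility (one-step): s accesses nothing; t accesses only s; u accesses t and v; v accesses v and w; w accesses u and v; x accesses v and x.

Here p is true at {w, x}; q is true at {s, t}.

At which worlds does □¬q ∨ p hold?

s: □¬q is T, p is F. ✓
t: □¬q is F, p is F. ✗
u: □¬q is F, p is F. ✗
v: □¬q is T, p is F. ✓
w: □¬q is T, p is T. ✓
x: □¬q is T, p is T. ✓

{s, v, w, x}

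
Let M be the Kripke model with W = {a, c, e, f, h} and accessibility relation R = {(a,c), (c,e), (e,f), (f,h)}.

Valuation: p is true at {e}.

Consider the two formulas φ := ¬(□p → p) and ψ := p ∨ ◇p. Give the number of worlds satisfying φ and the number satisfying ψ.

2 and 2

For ¬(□p → p):
a: □p → p is T. ✗
c: □p → p is F. ✓
e: □p → p is T. ✗
f: □p → p is T. ✗
h: □p → p is F. ✓
— 2 worlds.
For p ∨ ◇p:
a: p is F, ◇p is F. ✗
c: p is F, ◇p is T. ✓
e: p is T, ◇p is F. ✓
f: p is F, ◇p is F. ✗
h: p is F, ◇p is F. ✗
— 2 worlds.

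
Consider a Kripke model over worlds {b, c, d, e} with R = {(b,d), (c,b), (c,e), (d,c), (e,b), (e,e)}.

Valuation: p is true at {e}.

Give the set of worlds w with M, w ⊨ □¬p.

{b, d}

b: successors {d}; ¬p there: d:T. ✓
c: successors {b, e}; ¬p there: b:T, e:F. ✗
d: successors {c}; ¬p there: c:T. ✓
e: successors {b, e}; ¬p there: b:T, e:F. ✗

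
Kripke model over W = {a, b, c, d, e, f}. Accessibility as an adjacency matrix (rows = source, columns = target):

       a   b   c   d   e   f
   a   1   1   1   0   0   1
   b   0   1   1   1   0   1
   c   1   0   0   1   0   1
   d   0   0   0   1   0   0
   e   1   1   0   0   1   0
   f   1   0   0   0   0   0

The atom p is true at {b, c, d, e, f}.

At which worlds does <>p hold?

{a, b, c, d, e}

a: successors {a, b, c, f}; p there: a:F, b:T, c:T, f:T. ✓
b: successors {b, c, d, f}; p there: b:T, c:T, d:T, f:T. ✓
c: successors {a, d, f}; p there: a:F, d:T, f:T. ✓
d: successors {d}; p there: d:T. ✓
e: successors {a, b, e}; p there: a:F, b:T, e:T. ✓
f: successors {a}; p there: a:F. ✗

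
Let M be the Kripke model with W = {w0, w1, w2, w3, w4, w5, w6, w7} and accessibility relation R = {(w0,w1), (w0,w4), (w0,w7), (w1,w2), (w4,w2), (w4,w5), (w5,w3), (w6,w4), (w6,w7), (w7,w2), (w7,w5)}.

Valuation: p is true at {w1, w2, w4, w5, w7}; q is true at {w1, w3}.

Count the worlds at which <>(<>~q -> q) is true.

w0: successors {w1, w4, w7}; <>~q -> q there: w1:T, w4:F, w7:F. ✓
w1: successors {w2}; <>~q -> q there: w2:T. ✓
w2: no successors, so <>(<>~q -> q) fails. ✗
w3: no successors, so <>(<>~q -> q) fails. ✗
w4: successors {w2, w5}; <>~q -> q there: w2:T, w5:T. ✓
w5: successors {w3}; <>~q -> q there: w3:T. ✓
w6: successors {w4, w7}; <>~q -> q there: w4:F, w7:F. ✗
w7: successors {w2, w5}; <>~q -> q there: w2:T, w5:T. ✓
Satisfying worlds: {w0, w1, w4, w5, w7}.

5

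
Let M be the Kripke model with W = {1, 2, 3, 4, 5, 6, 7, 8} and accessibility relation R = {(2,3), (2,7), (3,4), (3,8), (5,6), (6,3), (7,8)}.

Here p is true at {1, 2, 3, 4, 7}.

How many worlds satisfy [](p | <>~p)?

5

1: no successors, so [](p | <>~p) holds vacuously. ✓
2: successors {3, 7}; p | <>~p there: 3:T, 7:T. ✓
3: successors {4, 8}; p | <>~p there: 4:T, 8:F. ✗
4: no successors, so [](p | <>~p) holds vacuously. ✓
5: successors {6}; p | <>~p there: 6:F. ✗
6: successors {3}; p | <>~p there: 3:T. ✓
7: successors {8}; p | <>~p there: 8:F. ✗
8: no successors, so [](p | <>~p) holds vacuously. ✓
Satisfying worlds: {1, 2, 4, 6, 8}.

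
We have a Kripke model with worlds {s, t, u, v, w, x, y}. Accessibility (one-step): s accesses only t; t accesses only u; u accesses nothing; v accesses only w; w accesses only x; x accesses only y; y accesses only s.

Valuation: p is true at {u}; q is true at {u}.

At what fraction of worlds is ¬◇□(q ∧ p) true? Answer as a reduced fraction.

5/7

s: ◇□(q ∧ p) is T. ✗
t: ◇□(q ∧ p) is T. ✗
u: ◇□(q ∧ p) is F. ✓
v: ◇□(q ∧ p) is F. ✓
w: ◇□(q ∧ p) is F. ✓
x: ◇□(q ∧ p) is F. ✓
y: ◇□(q ∧ p) is F. ✓
That's 5 of 7 worlds, so 5/7.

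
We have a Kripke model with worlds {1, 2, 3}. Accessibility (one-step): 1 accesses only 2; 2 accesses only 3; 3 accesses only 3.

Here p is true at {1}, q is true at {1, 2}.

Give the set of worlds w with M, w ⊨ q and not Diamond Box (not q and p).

{1, 2}

1: q is T, not Diamond Box (not q and p) is T. ✓
2: q is T, not Diamond Box (not q and p) is T. ✓
3: q is F, not Diamond Box (not q and p) is T. ✗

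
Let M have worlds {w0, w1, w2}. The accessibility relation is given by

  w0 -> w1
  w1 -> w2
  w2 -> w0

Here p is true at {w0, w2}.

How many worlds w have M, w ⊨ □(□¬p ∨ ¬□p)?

w0: successors {w1}; □¬p ∨ ¬□p there: w1:F. ✗
w1: successors {w2}; □¬p ∨ ¬□p there: w2:F. ✗
w2: successors {w0}; □¬p ∨ ¬□p there: w0:T. ✓
Satisfying worlds: {w2}.

1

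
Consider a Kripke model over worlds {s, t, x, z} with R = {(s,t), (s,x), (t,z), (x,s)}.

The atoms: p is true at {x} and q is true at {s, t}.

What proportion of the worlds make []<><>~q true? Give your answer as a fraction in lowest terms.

s: successors {t, x}; <><>~q there: t:F, x:T. ✗
t: successors {z}; <><>~q there: z:F. ✗
x: successors {s}; <><>~q there: s:T. ✓
z: no successors, so []<><>~q holds vacuously. ✓
That's 2 of 4 worlds, so 2/4 = 1/2.

1/2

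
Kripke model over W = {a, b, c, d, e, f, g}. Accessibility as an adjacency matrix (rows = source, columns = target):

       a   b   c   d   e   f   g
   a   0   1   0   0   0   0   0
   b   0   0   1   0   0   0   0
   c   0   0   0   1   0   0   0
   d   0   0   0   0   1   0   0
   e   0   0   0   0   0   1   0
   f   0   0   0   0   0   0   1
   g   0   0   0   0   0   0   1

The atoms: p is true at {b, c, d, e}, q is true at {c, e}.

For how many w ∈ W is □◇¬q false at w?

2

a: successors {b}; ◇¬q there: b:F. ✗
b: successors {c}; ◇¬q there: c:T. ✓
c: successors {d}; ◇¬q there: d:F. ✗
d: successors {e}; ◇¬q there: e:T. ✓
e: successors {f}; ◇¬q there: f:T. ✓
f: successors {g}; ◇¬q there: g:T. ✓
g: successors {g}; ◇¬q there: g:T. ✓
Satisfying worlds: {b, d, e, f, g}.
So □◇¬q fails at the other 2 worlds.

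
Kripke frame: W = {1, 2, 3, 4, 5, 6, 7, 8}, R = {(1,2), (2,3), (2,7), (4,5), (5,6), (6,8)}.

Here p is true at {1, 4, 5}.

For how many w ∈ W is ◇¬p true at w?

4

1: successors {2}; ¬p there: 2:T. ✓
2: successors {3, 7}; ¬p there: 3:T, 7:T. ✓
3: no successors, so ◇¬p fails. ✗
4: successors {5}; ¬p there: 5:F. ✗
5: successors {6}; ¬p there: 6:T. ✓
6: successors {8}; ¬p there: 8:T. ✓
7: no successors, so ◇¬p fails. ✗
8: no successors, so ◇¬p fails. ✗
Satisfying worlds: {1, 2, 5, 6}.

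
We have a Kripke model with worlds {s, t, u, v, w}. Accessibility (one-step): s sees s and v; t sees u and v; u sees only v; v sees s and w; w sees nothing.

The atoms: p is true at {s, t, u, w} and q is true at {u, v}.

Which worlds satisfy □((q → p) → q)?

{t, u, w}

s: successors {s, v}; (q → p) → q there: s:F, v:T. ✗
t: successors {u, v}; (q → p) → q there: u:T, v:T. ✓
u: successors {v}; (q → p) → q there: v:T. ✓
v: successors {s, w}; (q → p) → q there: s:F, w:F. ✗
w: no successors, so □((q → p) → q) holds vacuously. ✓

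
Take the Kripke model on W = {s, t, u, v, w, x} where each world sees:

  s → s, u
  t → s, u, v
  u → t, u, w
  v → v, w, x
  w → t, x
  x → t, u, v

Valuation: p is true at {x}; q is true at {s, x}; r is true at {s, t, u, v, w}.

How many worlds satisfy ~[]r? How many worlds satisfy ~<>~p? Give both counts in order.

For ~[]r:
s: []r is T. ✗
t: []r is T. ✗
u: []r is T. ✗
v: []r is F. ✓
w: []r is F. ✓
x: []r is T. ✗
— 2 worlds.
For ~<>~p:
s: <>~p is T. ✗
t: <>~p is T. ✗
u: <>~p is T. ✗
v: <>~p is T. ✗
w: <>~p is T. ✗
x: <>~p is T. ✗
— 0 worlds.

2 and 0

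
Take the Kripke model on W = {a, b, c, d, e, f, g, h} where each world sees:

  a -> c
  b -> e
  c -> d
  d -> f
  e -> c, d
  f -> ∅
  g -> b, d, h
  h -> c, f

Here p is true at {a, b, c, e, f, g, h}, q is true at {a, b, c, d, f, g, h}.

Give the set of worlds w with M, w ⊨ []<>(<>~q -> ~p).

{a, b, c, e, f, g}

a: successors {c}; <>(<>~q -> ~p) there: c:T. ✓
b: successors {e}; <>(<>~q -> ~p) there: e:T. ✓
c: successors {d}; <>(<>~q -> ~p) there: d:T. ✓
d: successors {f}; <>(<>~q -> ~p) there: f:F. ✗
e: successors {c, d}; <>(<>~q -> ~p) there: c:T, d:T. ✓
f: no successors, so []<>(<>~q -> ~p) holds vacuously. ✓
g: successors {b, d, h}; <>(<>~q -> ~p) there: b:T, d:T, h:T. ✓
h: successors {c, f}; <>(<>~q -> ~p) there: c:T, f:F. ✗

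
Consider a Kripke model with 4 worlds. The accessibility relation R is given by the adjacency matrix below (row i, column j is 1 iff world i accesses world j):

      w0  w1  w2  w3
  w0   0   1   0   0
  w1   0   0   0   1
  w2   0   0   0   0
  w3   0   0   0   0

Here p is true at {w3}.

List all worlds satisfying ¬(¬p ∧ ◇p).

w0: ¬p ∧ ◇p is F. ✓
w1: ¬p ∧ ◇p is T. ✗
w2: ¬p ∧ ◇p is F. ✓
w3: ¬p ∧ ◇p is F. ✓

{w0, w2, w3}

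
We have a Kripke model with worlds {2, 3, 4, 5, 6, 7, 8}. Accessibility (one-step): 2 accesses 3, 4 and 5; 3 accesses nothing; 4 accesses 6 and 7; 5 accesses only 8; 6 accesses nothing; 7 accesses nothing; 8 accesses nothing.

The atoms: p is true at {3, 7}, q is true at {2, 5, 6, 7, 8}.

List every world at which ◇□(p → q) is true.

2: successors {3, 4, 5}; □(p → q) there: 3:T, 4:T, 5:T. ✓
3: no successors, so ◇□(p → q) fails. ✗
4: successors {6, 7}; □(p → q) there: 6:T, 7:T. ✓
5: successors {8}; □(p → q) there: 8:T. ✓
6: no successors, so ◇□(p → q) fails. ✗
7: no successors, so ◇□(p → q) fails. ✗
8: no successors, so ◇□(p → q) fails. ✗

{2, 4, 5}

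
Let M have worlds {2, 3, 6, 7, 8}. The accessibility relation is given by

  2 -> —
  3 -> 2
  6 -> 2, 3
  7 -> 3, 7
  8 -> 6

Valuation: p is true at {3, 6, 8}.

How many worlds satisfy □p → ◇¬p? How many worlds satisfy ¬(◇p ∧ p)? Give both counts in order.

3 and 3

For □p → ◇¬p:
2: □p is T, ◇¬p is F. ✗
3: □p is F, ◇¬p is T. ✓
6: □p is F, ◇¬p is T. ✓
7: □p is F, ◇¬p is T. ✓
8: □p is T, ◇¬p is F. ✗
— 3 worlds.
For ¬(◇p ∧ p):
2: ◇p ∧ p is F. ✓
3: ◇p ∧ p is F. ✓
6: ◇p ∧ p is T. ✗
7: ◇p ∧ p is F. ✓
8: ◇p ∧ p is T. ✗
— 3 worlds.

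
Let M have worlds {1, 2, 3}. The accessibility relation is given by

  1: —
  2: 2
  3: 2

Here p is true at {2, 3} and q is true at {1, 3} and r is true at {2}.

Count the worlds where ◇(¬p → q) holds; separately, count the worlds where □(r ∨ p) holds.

For ◇(¬p → q):
1: no successors, so ◇(¬p → q) fails. ✗
2: successors {2}; ¬p → q there: 2:T. ✓
3: successors {2}; ¬p → q there: 2:T. ✓
— 2 worlds.
For □(r ∨ p):
1: no successors, so □(r ∨ p) holds vacuously. ✓
2: successors {2}; r ∨ p there: 2:T. ✓
3: successors {2}; r ∨ p there: 2:T. ✓
— 3 worlds.

2 and 3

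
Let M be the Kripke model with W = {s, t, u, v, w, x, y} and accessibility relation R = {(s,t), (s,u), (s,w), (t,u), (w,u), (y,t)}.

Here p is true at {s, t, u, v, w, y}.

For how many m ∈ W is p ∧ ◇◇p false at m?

5

s: p is T, ◇◇p is T. ✓
t: p is T, ◇◇p is F. ✗
u: p is T, ◇◇p is F. ✗
v: p is T, ◇◇p is F. ✗
w: p is T, ◇◇p is F. ✗
x: p is F, ◇◇p is F. ✗
y: p is T, ◇◇p is T. ✓
Satisfying worlds: {s, y}.
So p ∧ ◇◇p fails at the other 5 worlds.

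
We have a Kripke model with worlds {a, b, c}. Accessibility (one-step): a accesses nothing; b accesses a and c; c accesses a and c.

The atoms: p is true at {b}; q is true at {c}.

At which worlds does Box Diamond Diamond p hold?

{a}

a: no successors, so Box Diamond Diamond p holds vacuously. ✓
b: successors {a, c}; Diamond Diamond p there: a:F, c:F. ✗
c: successors {a, c}; Diamond Diamond p there: a:F, c:F. ✗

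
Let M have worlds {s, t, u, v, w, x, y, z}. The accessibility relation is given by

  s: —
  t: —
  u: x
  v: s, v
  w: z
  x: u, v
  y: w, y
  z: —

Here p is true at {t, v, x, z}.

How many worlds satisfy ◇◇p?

4

s: no successors, so ◇◇p fails. ✗
t: no successors, so ◇◇p fails. ✗
u: successors {x}; ◇p there: x:T. ✓
v: successors {s, v}; ◇p there: s:F, v:T. ✓
w: successors {z}; ◇p there: z:F. ✗
x: successors {u, v}; ◇p there: u:T, v:T. ✓
y: successors {w, y}; ◇p there: w:T, y:F. ✓
z: no successors, so ◇◇p fails. ✗
Satisfying worlds: {u, v, x, y}.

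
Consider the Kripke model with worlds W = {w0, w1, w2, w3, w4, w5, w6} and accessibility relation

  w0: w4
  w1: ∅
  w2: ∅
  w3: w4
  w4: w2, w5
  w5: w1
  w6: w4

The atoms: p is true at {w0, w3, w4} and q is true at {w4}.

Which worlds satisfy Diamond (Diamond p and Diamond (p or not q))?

w0: successors {w4}; Diamond p and Diamond (p or not q) there: w4:F. ✗
w1: no successors, so Diamond (Diamond p and Diamond (p or not q)) fails. ✗
w2: no successors, so Diamond (Diamond p and Diamond (p or not q)) fails. ✗
w3: successors {w4}; Diamond p and Diamond (p or not q) there: w4:F. ✗
w4: successors {w2, w5}; Diamond p and Diamond (p or not q) there: w2:F, w5:F. ✗
w5: successors {w1}; Diamond p and Diamond (p or not q) there: w1:F. ✗
w6: successors {w4}; Diamond p and Diamond (p or not q) there: w4:F. ✗

∅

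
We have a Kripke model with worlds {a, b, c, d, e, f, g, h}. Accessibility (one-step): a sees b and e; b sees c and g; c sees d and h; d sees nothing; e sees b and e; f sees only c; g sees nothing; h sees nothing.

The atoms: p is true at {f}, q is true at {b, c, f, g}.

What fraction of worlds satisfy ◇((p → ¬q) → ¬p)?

5/8

a: successors {b, e}; (p → ¬q) → ¬p there: b:T, e:T. ✓
b: successors {c, g}; (p → ¬q) → ¬p there: c:T, g:T. ✓
c: successors {d, h}; (p → ¬q) → ¬p there: d:T, h:T. ✓
d: no successors, so ◇((p → ¬q) → ¬p) fails. ✗
e: successors {b, e}; (p → ¬q) → ¬p there: b:T, e:T. ✓
f: successors {c}; (p → ¬q) → ¬p there: c:T. ✓
g: no successors, so ◇((p → ¬q) → ¬p) fails. ✗
h: no successors, so ◇((p → ¬q) → ¬p) fails. ✗
That's 5 of 8 worlds, so 5/8.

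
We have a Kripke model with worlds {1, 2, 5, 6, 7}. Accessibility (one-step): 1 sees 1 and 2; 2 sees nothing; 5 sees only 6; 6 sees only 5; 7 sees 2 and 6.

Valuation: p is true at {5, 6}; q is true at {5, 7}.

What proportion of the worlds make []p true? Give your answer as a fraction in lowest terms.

1: successors {1, 2}; p there: 1:F, 2:F. ✗
2: no successors, so []p holds vacuously. ✓
5: successors {6}; p there: 6:T. ✓
6: successors {5}; p there: 5:T. ✓
7: successors {2, 6}; p there: 2:F, 6:T. ✗
That's 3 of 5 worlds, so 3/5.

3/5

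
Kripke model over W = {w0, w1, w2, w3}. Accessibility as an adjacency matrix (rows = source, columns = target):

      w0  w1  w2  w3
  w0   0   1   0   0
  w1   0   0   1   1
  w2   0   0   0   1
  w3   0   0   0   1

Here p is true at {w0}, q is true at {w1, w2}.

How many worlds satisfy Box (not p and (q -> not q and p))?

w0: successors {w1}; not p and (q -> not q and p) there: w1:F. ✗
w1: successors {w2, w3}; not p and (q -> not q and p) there: w2:F, w3:T. ✗
w2: successors {w3}; not p and (q -> not q and p) there: w3:T. ✓
w3: successors {w3}; not p and (q -> not q and p) there: w3:T. ✓
Satisfying worlds: {w2, w3}.

2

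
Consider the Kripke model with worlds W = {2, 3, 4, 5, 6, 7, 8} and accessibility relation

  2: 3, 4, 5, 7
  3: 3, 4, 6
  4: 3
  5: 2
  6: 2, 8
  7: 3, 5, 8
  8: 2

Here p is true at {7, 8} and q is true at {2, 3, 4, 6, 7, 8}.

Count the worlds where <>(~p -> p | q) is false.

2: successors {3, 4, 5, 7}; ~p -> p | q there: 3:T, 4:T, 5:F, 7:T. ✓
3: successors {3, 4, 6}; ~p -> p | q there: 3:T, 4:T, 6:T. ✓
4: successors {3}; ~p -> p | q there: 3:T. ✓
5: successors {2}; ~p -> p | q there: 2:T. ✓
6: successors {2, 8}; ~p -> p | q there: 2:T, 8:T. ✓
7: successors {3, 5, 8}; ~p -> p | q there: 3:T, 5:F, 8:T. ✓
8: successors {2}; ~p -> p | q there: 2:T. ✓
Satisfying worlds: {2, 3, 4, 5, 6, 7, 8}.
So <>(~p -> p | q) fails at the other 0 worlds.

0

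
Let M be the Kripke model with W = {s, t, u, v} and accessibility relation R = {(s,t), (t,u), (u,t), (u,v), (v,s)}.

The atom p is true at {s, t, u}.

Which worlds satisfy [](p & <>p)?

s: successors {t}; p & <>p there: t:T. ✓
t: successors {u}; p & <>p there: u:T. ✓
u: successors {t, v}; p & <>p there: t:T, v:F. ✗
v: successors {s}; p & <>p there: s:T. ✓

{s, t, v}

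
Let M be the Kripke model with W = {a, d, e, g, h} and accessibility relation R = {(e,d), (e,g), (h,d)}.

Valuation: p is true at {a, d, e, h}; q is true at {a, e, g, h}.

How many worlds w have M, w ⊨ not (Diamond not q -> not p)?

2

a: Diamond not q -> not p is T. ✗
d: Diamond not q -> not p is T. ✗
e: Diamond not q -> not p is F. ✓
g: Diamond not q -> not p is T. ✗
h: Diamond not q -> not p is F. ✓
Satisfying worlds: {e, h}.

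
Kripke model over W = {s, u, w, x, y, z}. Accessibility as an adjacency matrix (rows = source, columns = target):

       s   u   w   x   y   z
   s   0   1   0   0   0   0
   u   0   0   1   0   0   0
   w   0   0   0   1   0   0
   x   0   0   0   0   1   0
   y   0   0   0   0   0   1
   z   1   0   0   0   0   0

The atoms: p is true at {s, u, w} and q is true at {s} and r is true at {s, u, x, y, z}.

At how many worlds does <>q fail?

s: successors {u}; q there: u:F. ✗
u: successors {w}; q there: w:F. ✗
w: successors {x}; q there: x:F. ✗
x: successors {y}; q there: y:F. ✗
y: successors {z}; q there: z:F. ✗
z: successors {s}; q there: s:T. ✓
Satisfying worlds: {z}.
So <>q fails at the other 5 worlds.

5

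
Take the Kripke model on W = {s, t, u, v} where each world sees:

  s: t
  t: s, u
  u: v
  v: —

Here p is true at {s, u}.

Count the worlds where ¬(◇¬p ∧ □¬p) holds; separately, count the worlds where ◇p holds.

2 and 1

For ¬(◇¬p ∧ □¬p):
s: ◇¬p ∧ □¬p is T. ✗
t: ◇¬p ∧ □¬p is F. ✓
u: ◇¬p ∧ □¬p is T. ✗
v: ◇¬p ∧ □¬p is F. ✓
— 2 worlds.
For ◇p:
s: successors {t}; p there: t:F. ✗
t: successors {s, u}; p there: s:T, u:T. ✓
u: successors {v}; p there: v:F. ✗
v: no successors, so ◇p fails. ✗
— 1 world.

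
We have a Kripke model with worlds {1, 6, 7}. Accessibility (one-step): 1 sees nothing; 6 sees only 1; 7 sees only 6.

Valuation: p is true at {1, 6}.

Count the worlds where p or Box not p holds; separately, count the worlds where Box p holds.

For p or Box not p:
1: p is T, Box not p is T. ✓
6: p is T, Box not p is F. ✓
7: p is F, Box not p is F. ✗
— 2 worlds.
For Box p:
1: no successors, so Box p holds vacuously. ✓
6: successors {1}; p there: 1:T. ✓
7: successors {6}; p there: 6:T. ✓
— 3 worlds.

2 and 3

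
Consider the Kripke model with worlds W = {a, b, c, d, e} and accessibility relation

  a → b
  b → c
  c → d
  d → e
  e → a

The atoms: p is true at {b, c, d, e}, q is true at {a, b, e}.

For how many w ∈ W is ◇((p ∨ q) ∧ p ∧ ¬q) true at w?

2

a: successors {b}; (p ∨ q) ∧ p ∧ ¬q there: b:F. ✗
b: successors {c}; (p ∨ q) ∧ p ∧ ¬q there: c:T. ✓
c: successors {d}; (p ∨ q) ∧ p ∧ ¬q there: d:T. ✓
d: successors {e}; (p ∨ q) ∧ p ∧ ¬q there: e:F. ✗
e: successors {a}; (p ∨ q) ∧ p ∧ ¬q there: a:F. ✗
Satisfying worlds: {b, c}.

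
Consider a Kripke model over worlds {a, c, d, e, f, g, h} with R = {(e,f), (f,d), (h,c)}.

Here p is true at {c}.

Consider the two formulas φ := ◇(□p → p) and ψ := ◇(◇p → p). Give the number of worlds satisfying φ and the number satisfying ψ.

2 and 3

For ◇(□p → p):
a: no successors, so ◇(□p → p) fails. ✗
c: no successors, so ◇(□p → p) fails. ✗
d: no successors, so ◇(□p → p) fails. ✗
e: successors {f}; □p → p there: f:T. ✓
f: successors {d}; □p → p there: d:F. ✗
g: no successors, so ◇(□p → p) fails. ✗
h: successors {c}; □p → p there: c:T. ✓
— 2 worlds.
For ◇(◇p → p):
a: no successors, so ◇(◇p → p) fails. ✗
c: no successors, so ◇(◇p → p) fails. ✗
d: no successors, so ◇(◇p → p) fails. ✗
e: successors {f}; ◇p → p there: f:T. ✓
f: successors {d}; ◇p → p there: d:T. ✓
g: no successors, so ◇(◇p → p) fails. ✗
h: successors {c}; ◇p → p there: c:T. ✓
— 3 worlds.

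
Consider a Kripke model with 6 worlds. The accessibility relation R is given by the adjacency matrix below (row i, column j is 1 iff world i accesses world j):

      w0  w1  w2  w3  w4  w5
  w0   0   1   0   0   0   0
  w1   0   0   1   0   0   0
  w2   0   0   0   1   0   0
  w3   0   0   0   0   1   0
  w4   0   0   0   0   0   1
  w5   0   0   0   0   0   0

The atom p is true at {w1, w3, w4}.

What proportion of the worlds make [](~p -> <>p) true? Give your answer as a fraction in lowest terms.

5/6

w0: successors {w1}; ~p -> <>p there: w1:T. ✓
w1: successors {w2}; ~p -> <>p there: w2:T. ✓
w2: successors {w3}; ~p -> <>p there: w3:T. ✓
w3: successors {w4}; ~p -> <>p there: w4:T. ✓
w4: successors {w5}; ~p -> <>p there: w5:F. ✗
w5: no successors, so [](~p -> <>p) holds vacuously. ✓
That's 5 of 6 worlds, so 5/6.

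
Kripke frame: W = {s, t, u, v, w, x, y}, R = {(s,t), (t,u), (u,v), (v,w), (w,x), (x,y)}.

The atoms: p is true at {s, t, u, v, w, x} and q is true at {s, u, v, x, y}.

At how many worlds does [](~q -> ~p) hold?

5

s: successors {t}; ~q -> ~p there: t:F. ✗
t: successors {u}; ~q -> ~p there: u:T. ✓
u: successors {v}; ~q -> ~p there: v:T. ✓
v: successors {w}; ~q -> ~p there: w:F. ✗
w: successors {x}; ~q -> ~p there: x:T. ✓
x: successors {y}; ~q -> ~p there: y:T. ✓
y: no successors, so [](~q -> ~p) holds vacuously. ✓
Satisfying worlds: {t, u, w, x, y}.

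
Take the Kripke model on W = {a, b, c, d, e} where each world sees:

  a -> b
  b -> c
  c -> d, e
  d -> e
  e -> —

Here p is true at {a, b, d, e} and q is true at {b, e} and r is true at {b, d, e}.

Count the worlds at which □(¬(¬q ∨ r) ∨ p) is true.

4

a: successors {b}; ¬(¬q ∨ r) ∨ p there: b:T. ✓
b: successors {c}; ¬(¬q ∨ r) ∨ p there: c:F. ✗
c: successors {d, e}; ¬(¬q ∨ r) ∨ p there: d:T, e:T. ✓
d: successors {e}; ¬(¬q ∨ r) ∨ p there: e:T. ✓
e: no successors, so □(¬(¬q ∨ r) ∨ p) holds vacuously. ✓
Satisfying worlds: {a, c, d, e}.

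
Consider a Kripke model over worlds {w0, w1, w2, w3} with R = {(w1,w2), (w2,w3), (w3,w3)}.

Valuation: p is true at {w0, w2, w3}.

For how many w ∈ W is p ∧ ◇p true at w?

2

w0: p is T, ◇p is F. ✗
w1: p is F, ◇p is T. ✗
w2: p is T, ◇p is T. ✓
w3: p is T, ◇p is T. ✓
Satisfying worlds: {w2, w3}.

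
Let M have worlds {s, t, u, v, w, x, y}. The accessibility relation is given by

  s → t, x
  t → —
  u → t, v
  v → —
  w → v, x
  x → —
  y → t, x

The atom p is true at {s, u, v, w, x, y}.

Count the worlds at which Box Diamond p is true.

3

s: successors {t, x}; Diamond p there: t:F, x:F. ✗
t: no successors, so Box Diamond p holds vacuously. ✓
u: successors {t, v}; Diamond p there: t:F, v:F. ✗
v: no successors, so Box Diamond p holds vacuously. ✓
w: successors {v, x}; Diamond p there: v:F, x:F. ✗
x: no successors, so Box Diamond p holds vacuously. ✓
y: successors {t, x}; Diamond p there: t:F, x:F. ✗
Satisfying worlds: {t, v, x}.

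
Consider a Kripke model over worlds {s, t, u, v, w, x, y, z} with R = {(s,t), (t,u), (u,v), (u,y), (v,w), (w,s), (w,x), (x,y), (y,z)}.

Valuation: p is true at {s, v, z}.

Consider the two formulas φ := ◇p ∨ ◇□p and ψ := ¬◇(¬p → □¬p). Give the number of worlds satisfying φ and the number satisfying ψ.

4 and 4

For ◇p ∨ ◇□p:
s: ◇p is F, ◇□p is F. ✗
t: ◇p is F, ◇□p is F. ✗
u: ◇p is T, ◇□p is T. ✓
v: ◇p is F, ◇□p is F. ✗
w: ◇p is T, ◇□p is F. ✓
x: ◇p is F, ◇□p is T. ✓
y: ◇p is T, ◇□p is T. ✓
z: ◇p is F, ◇□p is F. ✗
— 4 worlds.
For ¬◇(¬p → □¬p):
s: ◇(¬p → □¬p) is T. ✗
t: ◇(¬p → □¬p) is F. ✓
u: ◇(¬p → □¬p) is T. ✗
v: ◇(¬p → □¬p) is F. ✓
w: ◇(¬p → □¬p) is T. ✗
x: ◇(¬p → □¬p) is F. ✓
y: ◇(¬p → □¬p) is T. ✗
z: ◇(¬p → □¬p) is F. ✓
— 4 worlds.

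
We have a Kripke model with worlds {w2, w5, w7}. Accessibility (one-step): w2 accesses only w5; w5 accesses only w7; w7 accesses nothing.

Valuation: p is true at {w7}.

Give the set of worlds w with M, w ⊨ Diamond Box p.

w2: successors {w5}; Box p there: w5:T. ✓
w5: successors {w7}; Box p there: w7:T. ✓
w7: no successors, so Diamond Box p fails. ✗

{w2, w5}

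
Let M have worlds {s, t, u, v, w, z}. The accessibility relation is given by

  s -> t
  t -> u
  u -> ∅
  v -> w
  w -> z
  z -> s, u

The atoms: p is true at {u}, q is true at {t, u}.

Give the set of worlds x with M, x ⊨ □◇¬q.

s: successors {t}; ◇¬q there: t:F. ✗
t: successors {u}; ◇¬q there: u:F. ✗
u: no successors, so □◇¬q holds vacuously. ✓
v: successors {w}; ◇¬q there: w:T. ✓
w: successors {z}; ◇¬q there: z:T. ✓
z: successors {s, u}; ◇¬q there: s:F, u:F. ✗

{u, v, w}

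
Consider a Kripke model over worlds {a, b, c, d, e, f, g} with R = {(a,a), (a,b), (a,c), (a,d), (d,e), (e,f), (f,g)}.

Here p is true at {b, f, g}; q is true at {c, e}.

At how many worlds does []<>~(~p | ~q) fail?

4

a: successors {a, b, c, d}; <>~(~p | ~q) there: a:F, b:F, c:F, d:F. ✗
b: no successors, so []<>~(~p | ~q) holds vacuously. ✓
c: no successors, so []<>~(~p | ~q) holds vacuously. ✓
d: successors {e}; <>~(~p | ~q) there: e:F. ✗
e: successors {f}; <>~(~p | ~q) there: f:F. ✗
f: successors {g}; <>~(~p | ~q) there: g:F. ✗
g: no successors, so []<>~(~p | ~q) holds vacuously. ✓
Satisfying worlds: {b, c, g}.
So []<>~(~p | ~q) fails at the other 4 worlds.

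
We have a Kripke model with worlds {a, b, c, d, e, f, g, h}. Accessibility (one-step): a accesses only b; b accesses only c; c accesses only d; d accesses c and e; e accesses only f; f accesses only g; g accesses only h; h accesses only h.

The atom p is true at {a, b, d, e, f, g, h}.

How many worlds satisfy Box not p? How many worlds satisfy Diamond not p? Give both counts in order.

1 and 2

For Box not p:
a: successors {b}; not p there: b:F. ✗
b: successors {c}; not p there: c:T. ✓
c: successors {d}; not p there: d:F. ✗
d: successors {c, e}; not p there: c:T, e:F. ✗
e: successors {f}; not p there: f:F. ✗
f: successors {g}; not p there: g:F. ✗
g: successors {h}; not p there: h:F. ✗
h: successors {h}; not p there: h:F. ✗
— 1 world.
For Diamond not p:
a: successors {b}; not p there: b:F. ✗
b: successors {c}; not p there: c:T. ✓
c: successors {d}; not p there: d:F. ✗
d: successors {c, e}; not p there: c:T, e:F. ✓
e: successors {f}; not p there: f:F. ✗
f: successors {g}; not p there: g:F. ✗
g: successors {h}; not p there: h:F. ✗
h: successors {h}; not p there: h:F. ✗
— 2 worlds.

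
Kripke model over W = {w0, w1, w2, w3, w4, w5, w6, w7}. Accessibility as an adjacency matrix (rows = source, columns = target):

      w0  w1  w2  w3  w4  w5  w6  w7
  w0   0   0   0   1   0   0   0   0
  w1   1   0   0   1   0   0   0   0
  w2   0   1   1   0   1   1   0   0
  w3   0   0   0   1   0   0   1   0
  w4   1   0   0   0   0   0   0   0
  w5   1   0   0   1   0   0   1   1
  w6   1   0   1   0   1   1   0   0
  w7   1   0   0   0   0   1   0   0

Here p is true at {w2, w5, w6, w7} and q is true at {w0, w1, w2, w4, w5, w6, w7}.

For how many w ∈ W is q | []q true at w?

7

w0: q is T, []q is F. ✓
w1: q is T, []q is F. ✓
w2: q is T, []q is T. ✓
w3: q is F, []q is F. ✗
w4: q is T, []q is T. ✓
w5: q is T, []q is F. ✓
w6: q is T, []q is T. ✓
w7: q is T, []q is T. ✓
Satisfying worlds: {w0, w1, w2, w4, w5, w6, w7}.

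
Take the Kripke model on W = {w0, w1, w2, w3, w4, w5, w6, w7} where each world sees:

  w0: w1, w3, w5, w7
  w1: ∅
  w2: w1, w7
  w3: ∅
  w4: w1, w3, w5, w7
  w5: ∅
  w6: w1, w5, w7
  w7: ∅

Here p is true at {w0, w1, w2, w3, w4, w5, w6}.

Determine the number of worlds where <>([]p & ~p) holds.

w0: successors {w1, w3, w5, w7}; []p & ~p there: w1:F, w3:F, w5:F, w7:T. ✓
w1: no successors, so <>([]p & ~p) fails. ✗
w2: successors {w1, w7}; []p & ~p there: w1:F, w7:T. ✓
w3: no successors, so <>([]p & ~p) fails. ✗
w4: successors {w1, w3, w5, w7}; []p & ~p there: w1:F, w3:F, w5:F, w7:T. ✓
w5: no successors, so <>([]p & ~p) fails. ✗
w6: successors {w1, w5, w7}; []p & ~p there: w1:F, w5:F, w7:T. ✓
w7: no successors, so <>([]p & ~p) fails. ✗
Satisfying worlds: {w0, w2, w4, w6}.

4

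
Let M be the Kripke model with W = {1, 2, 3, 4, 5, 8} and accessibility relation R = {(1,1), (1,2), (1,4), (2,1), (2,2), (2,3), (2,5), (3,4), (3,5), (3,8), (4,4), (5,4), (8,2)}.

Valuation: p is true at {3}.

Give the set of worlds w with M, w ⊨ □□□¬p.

{4, 5}

1: successors {1, 2, 4}; □□¬p there: 1:F, 2:F, 4:T. ✗
2: successors {1, 2, 3, 5}; □□¬p there: 1:F, 2:F, 3:T, 5:T. ✗
3: successors {4, 5, 8}; □□¬p there: 4:T, 5:T, 8:F. ✗
4: successors {4}; □□¬p there: 4:T. ✓
5: successors {4}; □□¬p there: 4:T. ✓
8: successors {2}; □□¬p there: 2:F. ✗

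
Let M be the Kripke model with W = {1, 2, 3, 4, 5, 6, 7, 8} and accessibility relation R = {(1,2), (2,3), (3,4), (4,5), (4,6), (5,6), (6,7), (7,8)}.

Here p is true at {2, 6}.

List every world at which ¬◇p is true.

1: ◇p is T. ✗
2: ◇p is F. ✓
3: ◇p is F. ✓
4: ◇p is T. ✗
5: ◇p is T. ✗
6: ◇p is F. ✓
7: ◇p is F. ✓
8: ◇p is F. ✓

{2, 3, 6, 7, 8}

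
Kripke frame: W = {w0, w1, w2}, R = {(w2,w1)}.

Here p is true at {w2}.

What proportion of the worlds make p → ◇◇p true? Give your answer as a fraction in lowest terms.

2/3

w0: p is F, ◇◇p is F. ✓
w1: p is F, ◇◇p is F. ✓
w2: p is T, ◇◇p is F. ✗
That's 2 of 3 worlds, so 2/3.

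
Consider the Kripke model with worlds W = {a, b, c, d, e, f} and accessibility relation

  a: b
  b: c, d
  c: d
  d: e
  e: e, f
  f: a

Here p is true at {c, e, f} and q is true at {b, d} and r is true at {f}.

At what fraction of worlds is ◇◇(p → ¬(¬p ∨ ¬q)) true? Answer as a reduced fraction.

2/3

a: successors {b}; ◇(p → ¬(¬p ∨ ¬q)) there: b:T. ✓
b: successors {c, d}; ◇(p → ¬(¬p ∨ ¬q)) there: c:T, d:F. ✓
c: successors {d}; ◇(p → ¬(¬p ∨ ¬q)) there: d:F. ✗
d: successors {e}; ◇(p → ¬(¬p ∨ ¬q)) there: e:F. ✗
e: successors {e, f}; ◇(p → ¬(¬p ∨ ¬q)) there: e:F, f:T. ✓
f: successors {a}; ◇(p → ¬(¬p ∨ ¬q)) there: a:T. ✓
That's 4 of 6 worlds, so 4/6 = 2/3.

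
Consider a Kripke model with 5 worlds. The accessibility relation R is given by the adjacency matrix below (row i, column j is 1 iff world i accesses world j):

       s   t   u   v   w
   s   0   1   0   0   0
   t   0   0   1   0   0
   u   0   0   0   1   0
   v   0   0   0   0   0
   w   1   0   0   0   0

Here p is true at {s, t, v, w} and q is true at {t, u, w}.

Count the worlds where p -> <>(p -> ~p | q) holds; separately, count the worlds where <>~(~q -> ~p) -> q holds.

3 and 5

For p -> <>(p -> ~p | q):
s: p is T, <>(p -> ~p | q) is T. ✓
t: p is T, <>(p -> ~p | q) is T. ✓
u: p is F, <>(p -> ~p | q) is F. ✓
v: p is T, <>(p -> ~p | q) is F. ✗
w: p is T, <>(p -> ~p | q) is F. ✗
— 3 worlds.
For <>~(~q -> ~p) -> q:
s: <>~(~q -> ~p) is F, q is F. ✓
t: <>~(~q -> ~p) is F, q is T. ✓
u: <>~(~q -> ~p) is T, q is T. ✓
v: <>~(~q -> ~p) is F, q is F. ✓
w: <>~(~q -> ~p) is T, q is T. ✓
— 5 worlds.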